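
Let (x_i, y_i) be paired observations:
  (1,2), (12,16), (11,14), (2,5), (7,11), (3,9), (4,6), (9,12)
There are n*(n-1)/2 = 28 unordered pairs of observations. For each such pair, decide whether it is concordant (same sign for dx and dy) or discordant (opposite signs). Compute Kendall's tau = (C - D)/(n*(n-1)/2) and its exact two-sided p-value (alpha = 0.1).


Step 1: Enumerate the 28 unordered pairs (i,j) with i<j and classify each by sign(x_j-x_i) * sign(y_j-y_i).
  (1,2):dx=+11,dy=+14->C; (1,3):dx=+10,dy=+12->C; (1,4):dx=+1,dy=+3->C; (1,5):dx=+6,dy=+9->C
  (1,6):dx=+2,dy=+7->C; (1,7):dx=+3,dy=+4->C; (1,8):dx=+8,dy=+10->C; (2,3):dx=-1,dy=-2->C
  (2,4):dx=-10,dy=-11->C; (2,5):dx=-5,dy=-5->C; (2,6):dx=-9,dy=-7->C; (2,7):dx=-8,dy=-10->C
  (2,8):dx=-3,dy=-4->C; (3,4):dx=-9,dy=-9->C; (3,5):dx=-4,dy=-3->C; (3,6):dx=-8,dy=-5->C
  (3,7):dx=-7,dy=-8->C; (3,8):dx=-2,dy=-2->C; (4,5):dx=+5,dy=+6->C; (4,6):dx=+1,dy=+4->C
  (4,7):dx=+2,dy=+1->C; (4,8):dx=+7,dy=+7->C; (5,6):dx=-4,dy=-2->C; (5,7):dx=-3,dy=-5->C
  (5,8):dx=+2,dy=+1->C; (6,7):dx=+1,dy=-3->D; (6,8):dx=+6,dy=+3->C; (7,8):dx=+5,dy=+6->C
Step 2: C = 27, D = 1, total pairs = 28.
Step 3: tau = (C - D)/(n(n-1)/2) = (27 - 1)/28 = 0.928571.
Step 4: Exact two-sided p-value (enumerate n! = 40320 permutations of y under H0): p = 0.000397.
Step 5: alpha = 0.1. reject H0.

tau_b = 0.9286 (C=27, D=1), p = 0.000397, reject H0.


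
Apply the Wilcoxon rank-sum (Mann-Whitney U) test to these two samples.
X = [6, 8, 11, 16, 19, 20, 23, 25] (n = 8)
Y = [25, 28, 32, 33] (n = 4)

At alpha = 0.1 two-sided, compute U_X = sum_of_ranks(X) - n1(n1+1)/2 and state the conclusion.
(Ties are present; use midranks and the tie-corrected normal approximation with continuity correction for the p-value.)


Step 1: Combine and sort all 12 observations; assign midranks.
sorted (value, group): (6,X), (8,X), (11,X), (16,X), (19,X), (20,X), (23,X), (25,X), (25,Y), (28,Y), (32,Y), (33,Y)
ranks: 6->1, 8->2, 11->3, 16->4, 19->5, 20->6, 23->7, 25->8.5, 25->8.5, 28->10, 32->11, 33->12
Step 2: Rank sum for X: R1 = 1 + 2 + 3 + 4 + 5 + 6 + 7 + 8.5 = 36.5.
Step 3: U_X = R1 - n1(n1+1)/2 = 36.5 - 8*9/2 = 36.5 - 36 = 0.5.
       U_Y = n1*n2 - U_X = 32 - 0.5 = 31.5.
Step 4: Ties are present, so use the tie-corrected normal approximation (with continuity correction) for the p-value.
Step 5: p-value = 0.010708; compare to alpha = 0.1. reject H0.

U_X = 0.5, p = 0.010708, reject H0 at alpha = 0.1.


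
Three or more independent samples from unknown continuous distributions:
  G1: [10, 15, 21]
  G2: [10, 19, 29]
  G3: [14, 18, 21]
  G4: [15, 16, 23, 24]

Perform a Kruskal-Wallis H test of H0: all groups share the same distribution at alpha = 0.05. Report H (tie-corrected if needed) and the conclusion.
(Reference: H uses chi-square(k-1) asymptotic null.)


Step 1: Combine all N = 13 observations and assign midranks.
sorted (value, group, rank): (10,G1,1.5), (10,G2,1.5), (14,G3,3), (15,G1,4.5), (15,G4,4.5), (16,G4,6), (18,G3,7), (19,G2,8), (21,G1,9.5), (21,G3,9.5), (23,G4,11), (24,G4,12), (29,G2,13)
Step 2: Sum ranks within each group.
R_1 = 15.5 (n_1 = 3)
R_2 = 22.5 (n_2 = 3)
R_3 = 19.5 (n_3 = 3)
R_4 = 33.5 (n_4 = 4)
Step 3: H = 12/(N(N+1)) * sum(R_i^2/n_i) - 3(N+1)
     = 12/(13*14) * (15.5^2/3 + 22.5^2/3 + 19.5^2/3 + 33.5^2/4) - 3*14
     = 0.065934 * 656.146 - 42
     = 1.262363.
Step 4: Ties present; correction factor C = 1 - 18/(13^3 - 13) = 0.991758. Corrected H = 1.262363 / 0.991758 = 1.272853.
Step 5: Under H0, H ~ chi^2(3); p-value = 0.735589.
Step 6: alpha = 0.05. fail to reject H0.

H = 1.2729, df = 3, p = 0.735589, fail to reject H0.


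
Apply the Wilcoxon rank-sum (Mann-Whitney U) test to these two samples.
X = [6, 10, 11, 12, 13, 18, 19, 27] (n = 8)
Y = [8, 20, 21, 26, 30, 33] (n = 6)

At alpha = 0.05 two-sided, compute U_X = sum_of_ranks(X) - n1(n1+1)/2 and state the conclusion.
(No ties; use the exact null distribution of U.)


Step 1: Combine and sort all 14 observations; assign midranks.
sorted (value, group): (6,X), (8,Y), (10,X), (11,X), (12,X), (13,X), (18,X), (19,X), (20,Y), (21,Y), (26,Y), (27,X), (30,Y), (33,Y)
ranks: 6->1, 8->2, 10->3, 11->4, 12->5, 13->6, 18->7, 19->8, 20->9, 21->10, 26->11, 27->12, 30->13, 33->14
Step 2: Rank sum for X: R1 = 1 + 3 + 4 + 5 + 6 + 7 + 8 + 12 = 46.
Step 3: U_X = R1 - n1(n1+1)/2 = 46 - 8*9/2 = 46 - 36 = 10.
       U_Y = n1*n2 - U_X = 48 - 10 = 38.
Step 4: No ties, so the exact null distribution of U (based on enumerating the C(14,8) = 3003 equally likely rank assignments) gives the two-sided p-value.
Step 5: p-value = 0.081252; compare to alpha = 0.05. fail to reject H0.

U_X = 10, p = 0.081252, fail to reject H0 at alpha = 0.05.


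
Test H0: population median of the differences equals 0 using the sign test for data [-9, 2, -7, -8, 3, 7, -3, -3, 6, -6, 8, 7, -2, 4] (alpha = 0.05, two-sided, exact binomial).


Step 1: Discard zero differences. Original n = 14; n_eff = number of nonzero differences = 14.
Nonzero differences (with sign): -9, +2, -7, -8, +3, +7, -3, -3, +6, -6, +8, +7, -2, +4
Step 2: Count signs: positive = 7, negative = 7.
Step 3: Under H0: P(positive) = 0.5, so the number of positives S ~ Bin(14, 0.5).
Step 4: Two-sided exact p-value = sum of Bin(14,0.5) probabilities at or below the observed probability = 1.000000.
Step 5: alpha = 0.05. fail to reject H0.

n_eff = 14, pos = 7, neg = 7, p = 1.000000, fail to reject H0.


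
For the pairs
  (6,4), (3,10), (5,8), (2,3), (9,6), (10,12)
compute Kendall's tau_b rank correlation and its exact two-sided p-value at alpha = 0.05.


Step 1: Enumerate the 15 unordered pairs (i,j) with i<j and classify each by sign(x_j-x_i) * sign(y_j-y_i).
  (1,2):dx=-3,dy=+6->D; (1,3):dx=-1,dy=+4->D; (1,4):dx=-4,dy=-1->C; (1,5):dx=+3,dy=+2->C
  (1,6):dx=+4,dy=+8->C; (2,3):dx=+2,dy=-2->D; (2,4):dx=-1,dy=-7->C; (2,5):dx=+6,dy=-4->D
  (2,6):dx=+7,dy=+2->C; (3,4):dx=-3,dy=-5->C; (3,5):dx=+4,dy=-2->D; (3,6):dx=+5,dy=+4->C
  (4,5):dx=+7,dy=+3->C; (4,6):dx=+8,dy=+9->C; (5,6):dx=+1,dy=+6->C
Step 2: C = 10, D = 5, total pairs = 15.
Step 3: tau = (C - D)/(n(n-1)/2) = (10 - 5)/15 = 0.333333.
Step 4: Exact two-sided p-value (enumerate n! = 720 permutations of y under H0): p = 0.469444.
Step 5: alpha = 0.05. fail to reject H0.

tau_b = 0.3333 (C=10, D=5), p = 0.469444, fail to reject H0.


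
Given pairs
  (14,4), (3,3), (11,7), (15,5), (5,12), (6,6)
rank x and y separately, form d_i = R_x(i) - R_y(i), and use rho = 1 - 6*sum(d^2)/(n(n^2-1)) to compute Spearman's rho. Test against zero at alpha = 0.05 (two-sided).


Step 1: Rank x and y separately (midranks; no ties here).
rank(x): 14->5, 3->1, 11->4, 15->6, 5->2, 6->3
rank(y): 4->2, 3->1, 7->5, 5->3, 12->6, 6->4
Step 2: d_i = R_x(i) - R_y(i); compute d_i^2.
  (5-2)^2=9, (1-1)^2=0, (4-5)^2=1, (6-3)^2=9, (2-6)^2=16, (3-4)^2=1
sum(d^2) = 36.
Step 3: rho = 1 - 6*36 / (6*(6^2 - 1)) = 1 - 216/210 = -0.028571.
Step 4: Under H0, t = rho * sqrt((n-2)/(1-rho^2)) = -0.0572 ~ t(4).
Step 5: Two-sided p-value from the t-distribution with 4 df = 0.957155.
Step 6: alpha = 0.05. fail to reject H0.

rho = -0.0286, p = 0.957155, fail to reject H0 at alpha = 0.05.


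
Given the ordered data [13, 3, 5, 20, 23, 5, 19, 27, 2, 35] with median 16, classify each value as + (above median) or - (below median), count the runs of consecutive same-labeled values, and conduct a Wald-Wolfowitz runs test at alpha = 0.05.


Step 1: Compute median = 16; label A = above, B = below.
Labels in order: BBBAABAABA  (n_A = 5, n_B = 5)
Step 2: Count runs R = 6.
Step 3: Under H0 (random ordering), E[R] = 2*n_A*n_B/(n_A+n_B) + 1 = 2*5*5/10 + 1 = 6.0000.
        Var[R] = 2*n_A*n_B*(2*n_A*n_B - n_A - n_B) / ((n_A+n_B)^2 * (n_A+n_B-1)) = 2000/900 = 2.2222.
        SD[R] = 1.4907.
Step 4: R = E[R], so z = 0 with no continuity correction.
Step 5: Two-sided p-value via normal approximation = 2*(1 - Phi(|z|)) = 1.000000.
Step 6: alpha = 0.05. fail to reject H0.

R = 6, z = 0.0000, p = 1.000000, fail to reject H0.


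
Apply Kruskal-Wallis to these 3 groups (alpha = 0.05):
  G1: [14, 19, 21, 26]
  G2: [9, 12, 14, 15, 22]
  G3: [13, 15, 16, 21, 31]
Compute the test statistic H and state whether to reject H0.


Step 1: Combine all N = 14 observations and assign midranks.
sorted (value, group, rank): (9,G2,1), (12,G2,2), (13,G3,3), (14,G1,4.5), (14,G2,4.5), (15,G2,6.5), (15,G3,6.5), (16,G3,8), (19,G1,9), (21,G1,10.5), (21,G3,10.5), (22,G2,12), (26,G1,13), (31,G3,14)
Step 2: Sum ranks within each group.
R_1 = 37 (n_1 = 4)
R_2 = 26 (n_2 = 5)
R_3 = 42 (n_3 = 5)
Step 3: H = 12/(N(N+1)) * sum(R_i^2/n_i) - 3(N+1)
     = 12/(14*15) * (37^2/4 + 26^2/5 + 42^2/5) - 3*15
     = 0.057143 * 830.25 - 45
     = 2.442857.
Step 4: Ties present; correction factor C = 1 - 18/(14^3 - 14) = 0.993407. Corrected H = 2.442857 / 0.993407 = 2.459071.
Step 5: Under H0, H ~ chi^2(2); p-value = 0.292428.
Step 6: alpha = 0.05. fail to reject H0.

H = 2.4591, df = 2, p = 0.292428, fail to reject H0.


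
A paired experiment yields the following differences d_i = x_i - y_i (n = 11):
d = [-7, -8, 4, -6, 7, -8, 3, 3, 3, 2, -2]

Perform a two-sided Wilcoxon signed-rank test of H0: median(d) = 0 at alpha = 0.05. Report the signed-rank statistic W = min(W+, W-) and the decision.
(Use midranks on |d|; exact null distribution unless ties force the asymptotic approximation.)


Step 1: Drop any zero differences (none here) and take |d_i|.
|d| = [7, 8, 4, 6, 7, 8, 3, 3, 3, 2, 2]
Step 2: Midrank |d_i| (ties get averaged ranks).
ranks: |7|->8.5, |8|->10.5, |4|->6, |6|->7, |7|->8.5, |8|->10.5, |3|->4, |3|->4, |3|->4, |2|->1.5, |2|->1.5
Step 3: Attach original signs; sum ranks with positive sign and with negative sign.
W+ = 6 + 8.5 + 4 + 4 + 4 + 1.5 = 28
W- = 8.5 + 10.5 + 7 + 10.5 + 1.5 = 38
(Check: W+ + W- = 66 should equal n(n+1)/2 = 66.)
Step 4: Test statistic W = min(W+, W-) = 28.
Step 5: Ties in |d|, so use the tie-corrected normal approximation.
        E[W] = n(n+1)/4 = 11*12/4 = 33.
        Tie groups: |d|=2 (t=2), |d|=3 (t=3), |d|=7 (t=2), |d|=8 (t=2); sum(t^3 - t) = 42.
        Var[W] = n(n+1)(2n+1)/24 - sum(t^3-t)/48 = 3036/24 - 42/48 = 125.625.
        z = (W - E[W]) / sqrt(Var[W]) = (28 - 33) / 11.2083 = -0.4461.
        Two-sided p = 2*Phi(z) = 0.655525.
Step 6: alpha = 0.05. fail to reject H0.

W+ = 28, W- = 38, W = min = 28, p = 0.655525, fail to reject H0.


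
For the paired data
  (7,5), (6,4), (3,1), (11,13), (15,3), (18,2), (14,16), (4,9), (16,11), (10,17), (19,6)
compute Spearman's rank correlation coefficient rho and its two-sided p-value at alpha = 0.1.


Step 1: Rank x and y separately (midranks; no ties here).
rank(x): 7->4, 6->3, 3->1, 11->6, 15->8, 18->10, 14->7, 4->2, 16->9, 10->5, 19->11
rank(y): 5->5, 4->4, 1->1, 13->9, 3->3, 2->2, 16->10, 9->7, 11->8, 17->11, 6->6
Step 2: d_i = R_x(i) - R_y(i); compute d_i^2.
  (4-5)^2=1, (3-4)^2=1, (1-1)^2=0, (6-9)^2=9, (8-3)^2=25, (10-2)^2=64, (7-10)^2=9, (2-7)^2=25, (9-8)^2=1, (5-11)^2=36, (11-6)^2=25
sum(d^2) = 196.
Step 3: rho = 1 - 6*196 / (11*(11^2 - 1)) = 1 - 1176/1320 = 0.109091.
Step 4: Under H0, t = rho * sqrt((n-2)/(1-rho^2)) = 0.3292 ~ t(9).
Step 5: Two-sided p-value from the t-distribution with 9 df = 0.749509.
Step 6: alpha = 0.1. fail to reject H0.

rho = 0.1091, p = 0.749509, fail to reject H0 at alpha = 0.1.


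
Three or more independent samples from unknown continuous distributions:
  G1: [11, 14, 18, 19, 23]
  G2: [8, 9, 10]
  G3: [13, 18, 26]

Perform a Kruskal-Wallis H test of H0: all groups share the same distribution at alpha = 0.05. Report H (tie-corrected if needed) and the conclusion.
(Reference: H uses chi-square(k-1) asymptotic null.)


Step 1: Combine all N = 11 observations and assign midranks.
sorted (value, group, rank): (8,G2,1), (9,G2,2), (10,G2,3), (11,G1,4), (13,G3,5), (14,G1,6), (18,G1,7.5), (18,G3,7.5), (19,G1,9), (23,G1,10), (26,G3,11)
Step 2: Sum ranks within each group.
R_1 = 36.5 (n_1 = 5)
R_2 = 6 (n_2 = 3)
R_3 = 23.5 (n_3 = 3)
Step 3: H = 12/(N(N+1)) * sum(R_i^2/n_i) - 3(N+1)
     = 12/(11*12) * (36.5^2/5 + 6^2/3 + 23.5^2/3) - 3*12
     = 0.090909 * 462.533 - 36
     = 6.048485.
Step 4: Ties present; correction factor C = 1 - 6/(11^3 - 11) = 0.995455. Corrected H = 6.048485 / 0.995455 = 6.076104.
Step 5: Under H0, H ~ chi^2(2); p-value = 0.047928.
Step 6: alpha = 0.05. reject H0.

H = 6.0761, df = 2, p = 0.047928, reject H0.


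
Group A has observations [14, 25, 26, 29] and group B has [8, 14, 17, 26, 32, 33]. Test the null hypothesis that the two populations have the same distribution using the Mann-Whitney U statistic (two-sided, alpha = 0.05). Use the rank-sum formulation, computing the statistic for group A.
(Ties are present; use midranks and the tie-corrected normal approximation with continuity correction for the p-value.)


Step 1: Combine and sort all 10 observations; assign midranks.
sorted (value, group): (8,Y), (14,X), (14,Y), (17,Y), (25,X), (26,X), (26,Y), (29,X), (32,Y), (33,Y)
ranks: 8->1, 14->2.5, 14->2.5, 17->4, 25->5, 26->6.5, 26->6.5, 29->8, 32->9, 33->10
Step 2: Rank sum for X: R1 = 2.5 + 5 + 6.5 + 8 = 22.
Step 3: U_X = R1 - n1(n1+1)/2 = 22 - 4*5/2 = 22 - 10 = 12.
       U_Y = n1*n2 - U_X = 24 - 12 = 12.
Step 4: Ties are present, so use the tie-corrected normal approximation (with continuity correction) for the p-value.
Step 5: p-value = 1.000000; compare to alpha = 0.05. fail to reject H0.

U_X = 12, p = 1.000000, fail to reject H0 at alpha = 0.05.


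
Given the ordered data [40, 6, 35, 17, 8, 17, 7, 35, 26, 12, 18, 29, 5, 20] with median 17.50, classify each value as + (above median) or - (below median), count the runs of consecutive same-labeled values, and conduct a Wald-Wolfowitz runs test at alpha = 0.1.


Step 1: Compute median = 17.50; label A = above, B = below.
Labels in order: ABABBBBAABAABA  (n_A = 7, n_B = 7)
Step 2: Count runs R = 9.
Step 3: Under H0 (random ordering), E[R] = 2*n_A*n_B/(n_A+n_B) + 1 = 2*7*7/14 + 1 = 8.0000.
        Var[R] = 2*n_A*n_B*(2*n_A*n_B - n_A - n_B) / ((n_A+n_B)^2 * (n_A+n_B-1)) = 8232/2548 = 3.2308.
        SD[R] = 1.7974.
Step 4: Continuity-corrected z = (R - 0.5 - E[R]) / SD[R] = (9 - 0.5 - 8.0000) / 1.7974 = 0.2782.
Step 5: Two-sided p-value via normal approximation = 2*(1 - Phi(|z|)) = 0.780879.
Step 6: alpha = 0.1. fail to reject H0.

R = 9, z = 0.2782, p = 0.780879, fail to reject H0.


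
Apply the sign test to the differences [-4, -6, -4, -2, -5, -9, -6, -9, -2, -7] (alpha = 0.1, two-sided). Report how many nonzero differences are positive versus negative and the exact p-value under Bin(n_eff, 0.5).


Step 1: Discard zero differences. Original n = 10; n_eff = number of nonzero differences = 10.
Nonzero differences (with sign): -4, -6, -4, -2, -5, -9, -6, -9, -2, -7
Step 2: Count signs: positive = 0, negative = 10.
Step 3: Under H0: P(positive) = 0.5, so the number of positives S ~ Bin(10, 0.5).
Step 4: Two-sided exact p-value = sum of Bin(10,0.5) probabilities at or below the observed probability = 0.001953.
Step 5: alpha = 0.1. reject H0.

n_eff = 10, pos = 0, neg = 10, p = 0.001953, reject H0.


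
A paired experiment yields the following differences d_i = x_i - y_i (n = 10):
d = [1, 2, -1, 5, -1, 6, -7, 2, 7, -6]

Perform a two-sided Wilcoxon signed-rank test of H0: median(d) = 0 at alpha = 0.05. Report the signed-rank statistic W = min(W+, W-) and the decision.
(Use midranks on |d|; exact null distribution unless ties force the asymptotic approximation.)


Step 1: Drop any zero differences (none here) and take |d_i|.
|d| = [1, 2, 1, 5, 1, 6, 7, 2, 7, 6]
Step 2: Midrank |d_i| (ties get averaged ranks).
ranks: |1|->2, |2|->4.5, |1|->2, |5|->6, |1|->2, |6|->7.5, |7|->9.5, |2|->4.5, |7|->9.5, |6|->7.5
Step 3: Attach original signs; sum ranks with positive sign and with negative sign.
W+ = 2 + 4.5 + 6 + 7.5 + 4.5 + 9.5 = 34
W- = 2 + 2 + 9.5 + 7.5 = 21
(Check: W+ + W- = 55 should equal n(n+1)/2 = 55.)
Step 4: Test statistic W = min(W+, W-) = 21.
Step 5: Ties in |d|, so use the tie-corrected normal approximation.
        E[W] = n(n+1)/4 = 10*11/4 = 27.5.
        Tie groups: |d|=1 (t=3), |d|=2 (t=2), |d|=6 (t=2), |d|=7 (t=2); sum(t^3 - t) = 42.
        Var[W] = n(n+1)(2n+1)/24 - sum(t^3-t)/48 = 2310/24 - 42/48 = 95.375.
        z = (W - E[W]) / sqrt(Var[W]) = (21 - 27.5) / 9.7660 = -0.6656.
        Two-sided p = 2*Phi(z) = 0.505684.
Step 6: alpha = 0.05. fail to reject H0.

W+ = 34, W- = 21, W = min = 21, p = 0.505684, fail to reject H0.


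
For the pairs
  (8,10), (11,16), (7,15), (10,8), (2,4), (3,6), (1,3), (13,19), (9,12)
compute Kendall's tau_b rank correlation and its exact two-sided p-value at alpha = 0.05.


Step 1: Enumerate the 36 unordered pairs (i,j) with i<j and classify each by sign(x_j-x_i) * sign(y_j-y_i).
  (1,2):dx=+3,dy=+6->C; (1,3):dx=-1,dy=+5->D; (1,4):dx=+2,dy=-2->D; (1,5):dx=-6,dy=-6->C
  (1,6):dx=-5,dy=-4->C; (1,7):dx=-7,dy=-7->C; (1,8):dx=+5,dy=+9->C; (1,9):dx=+1,dy=+2->C
  (2,3):dx=-4,dy=-1->C; (2,4):dx=-1,dy=-8->C; (2,5):dx=-9,dy=-12->C; (2,6):dx=-8,dy=-10->C
  (2,7):dx=-10,dy=-13->C; (2,8):dx=+2,dy=+3->C; (2,9):dx=-2,dy=-4->C; (3,4):dx=+3,dy=-7->D
  (3,5):dx=-5,dy=-11->C; (3,6):dx=-4,dy=-9->C; (3,7):dx=-6,dy=-12->C; (3,8):dx=+6,dy=+4->C
  (3,9):dx=+2,dy=-3->D; (4,5):dx=-8,dy=-4->C; (4,6):dx=-7,dy=-2->C; (4,7):dx=-9,dy=-5->C
  (4,8):dx=+3,dy=+11->C; (4,9):dx=-1,dy=+4->D; (5,6):dx=+1,dy=+2->C; (5,7):dx=-1,dy=-1->C
  (5,8):dx=+11,dy=+15->C; (5,9):dx=+7,dy=+8->C; (6,7):dx=-2,dy=-3->C; (6,8):dx=+10,dy=+13->C
  (6,9):dx=+6,dy=+6->C; (7,8):dx=+12,dy=+16->C; (7,9):dx=+8,dy=+9->C; (8,9):dx=-4,dy=-7->C
Step 2: C = 31, D = 5, total pairs = 36.
Step 3: tau = (C - D)/(n(n-1)/2) = (31 - 5)/36 = 0.722222.
Step 4: Exact two-sided p-value (enumerate n! = 362880 permutations of y under H0): p = 0.005886.
Step 5: alpha = 0.05. reject H0.

tau_b = 0.7222 (C=31, D=5), p = 0.005886, reject H0.


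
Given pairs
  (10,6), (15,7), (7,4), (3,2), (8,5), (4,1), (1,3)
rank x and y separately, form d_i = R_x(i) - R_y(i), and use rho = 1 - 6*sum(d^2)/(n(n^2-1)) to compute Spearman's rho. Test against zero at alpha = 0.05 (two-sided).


Step 1: Rank x and y separately (midranks; no ties here).
rank(x): 10->6, 15->7, 7->4, 3->2, 8->5, 4->3, 1->1
rank(y): 6->6, 7->7, 4->4, 2->2, 5->5, 1->1, 3->3
Step 2: d_i = R_x(i) - R_y(i); compute d_i^2.
  (6-6)^2=0, (7-7)^2=0, (4-4)^2=0, (2-2)^2=0, (5-5)^2=0, (3-1)^2=4, (1-3)^2=4
sum(d^2) = 8.
Step 3: rho = 1 - 6*8 / (7*(7^2 - 1)) = 1 - 48/336 = 0.857143.
Step 4: Under H0, t = rho * sqrt((n-2)/(1-rho^2)) = 3.7210 ~ t(5).
Step 5: Two-sided p-value from the t-distribution with 5 df = 0.013697.
Step 6: alpha = 0.05. reject H0.

rho = 0.8571, p = 0.013697, reject H0 at alpha = 0.05.


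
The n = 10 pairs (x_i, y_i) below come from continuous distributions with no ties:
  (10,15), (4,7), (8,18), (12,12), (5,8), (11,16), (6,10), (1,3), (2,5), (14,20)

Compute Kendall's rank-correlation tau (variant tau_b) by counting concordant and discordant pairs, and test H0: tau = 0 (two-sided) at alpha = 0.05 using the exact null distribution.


Step 1: Enumerate the 45 unordered pairs (i,j) with i<j and classify each by sign(x_j-x_i) * sign(y_j-y_i).
  (1,2):dx=-6,dy=-8->C; (1,3):dx=-2,dy=+3->D; (1,4):dx=+2,dy=-3->D; (1,5):dx=-5,dy=-7->C
  (1,6):dx=+1,dy=+1->C; (1,7):dx=-4,dy=-5->C; (1,8):dx=-9,dy=-12->C; (1,9):dx=-8,dy=-10->C
  (1,10):dx=+4,dy=+5->C; (2,3):dx=+4,dy=+11->C; (2,4):dx=+8,dy=+5->C; (2,5):dx=+1,dy=+1->C
  (2,6):dx=+7,dy=+9->C; (2,7):dx=+2,dy=+3->C; (2,8):dx=-3,dy=-4->C; (2,9):dx=-2,dy=-2->C
  (2,10):dx=+10,dy=+13->C; (3,4):dx=+4,dy=-6->D; (3,5):dx=-3,dy=-10->C; (3,6):dx=+3,dy=-2->D
  (3,7):dx=-2,dy=-8->C; (3,8):dx=-7,dy=-15->C; (3,9):dx=-6,dy=-13->C; (3,10):dx=+6,dy=+2->C
  (4,5):dx=-7,dy=-4->C; (4,6):dx=-1,dy=+4->D; (4,7):dx=-6,dy=-2->C; (4,8):dx=-11,dy=-9->C
  (4,9):dx=-10,dy=-7->C; (4,10):dx=+2,dy=+8->C; (5,6):dx=+6,dy=+8->C; (5,7):dx=+1,dy=+2->C
  (5,8):dx=-4,dy=-5->C; (5,9):dx=-3,dy=-3->C; (5,10):dx=+9,dy=+12->C; (6,7):dx=-5,dy=-6->C
  (6,8):dx=-10,dy=-13->C; (6,9):dx=-9,dy=-11->C; (6,10):dx=+3,dy=+4->C; (7,8):dx=-5,dy=-7->C
  (7,9):dx=-4,dy=-5->C; (7,10):dx=+8,dy=+10->C; (8,9):dx=+1,dy=+2->C; (8,10):dx=+13,dy=+17->C
  (9,10):dx=+12,dy=+15->C
Step 2: C = 40, D = 5, total pairs = 45.
Step 3: tau = (C - D)/(n(n-1)/2) = (40 - 5)/45 = 0.777778.
Step 4: Exact two-sided p-value (enumerate n! = 3628800 permutations of y under H0): p = 0.000946.
Step 5: alpha = 0.05. reject H0.

tau_b = 0.7778 (C=40, D=5), p = 0.000946, reject H0.


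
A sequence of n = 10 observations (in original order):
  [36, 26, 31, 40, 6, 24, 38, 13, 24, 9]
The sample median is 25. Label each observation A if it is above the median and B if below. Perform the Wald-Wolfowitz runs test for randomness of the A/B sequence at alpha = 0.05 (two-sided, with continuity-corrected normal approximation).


Step 1: Compute median = 25; label A = above, B = below.
Labels in order: AAAABBABBB  (n_A = 5, n_B = 5)
Step 2: Count runs R = 4.
Step 3: Under H0 (random ordering), E[R] = 2*n_A*n_B/(n_A+n_B) + 1 = 2*5*5/10 + 1 = 6.0000.
        Var[R] = 2*n_A*n_B*(2*n_A*n_B - n_A - n_B) / ((n_A+n_B)^2 * (n_A+n_B-1)) = 2000/900 = 2.2222.
        SD[R] = 1.4907.
Step 4: Continuity-corrected z = (R + 0.5 - E[R]) / SD[R] = (4 + 0.5 - 6.0000) / 1.4907 = -1.0062.
Step 5: Two-sided p-value via normal approximation = 2*(1 - Phi(|z|)) = 0.314305.
Step 6: alpha = 0.05. fail to reject H0.

R = 4, z = -1.0062, p = 0.314305, fail to reject H0.


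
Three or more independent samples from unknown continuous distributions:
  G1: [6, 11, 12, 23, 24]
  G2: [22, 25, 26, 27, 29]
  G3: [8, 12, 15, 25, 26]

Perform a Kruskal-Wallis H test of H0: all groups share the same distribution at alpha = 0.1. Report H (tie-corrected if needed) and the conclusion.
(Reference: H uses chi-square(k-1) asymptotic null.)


Step 1: Combine all N = 15 observations and assign midranks.
sorted (value, group, rank): (6,G1,1), (8,G3,2), (11,G1,3), (12,G1,4.5), (12,G3,4.5), (15,G3,6), (22,G2,7), (23,G1,8), (24,G1,9), (25,G2,10.5), (25,G3,10.5), (26,G2,12.5), (26,G3,12.5), (27,G2,14), (29,G2,15)
Step 2: Sum ranks within each group.
R_1 = 25.5 (n_1 = 5)
R_2 = 59 (n_2 = 5)
R_3 = 35.5 (n_3 = 5)
Step 3: H = 12/(N(N+1)) * sum(R_i^2/n_i) - 3(N+1)
     = 12/(15*16) * (25.5^2/5 + 59^2/5 + 35.5^2/5) - 3*16
     = 0.050000 * 1078.3 - 48
     = 5.915000.
Step 4: Ties present; correction factor C = 1 - 18/(15^3 - 15) = 0.994643. Corrected H = 5.915000 / 0.994643 = 5.946858.
Step 5: Under H0, H ~ chi^2(2); p-value = 0.051128.
Step 6: alpha = 0.1. reject H0.

H = 5.9469, df = 2, p = 0.051128, reject H0.


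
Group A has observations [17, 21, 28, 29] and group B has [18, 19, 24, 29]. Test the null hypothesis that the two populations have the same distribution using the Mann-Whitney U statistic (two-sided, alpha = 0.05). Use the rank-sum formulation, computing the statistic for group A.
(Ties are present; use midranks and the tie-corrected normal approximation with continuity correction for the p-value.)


Step 1: Combine and sort all 8 observations; assign midranks.
sorted (value, group): (17,X), (18,Y), (19,Y), (21,X), (24,Y), (28,X), (29,X), (29,Y)
ranks: 17->1, 18->2, 19->3, 21->4, 24->5, 28->6, 29->7.5, 29->7.5
Step 2: Rank sum for X: R1 = 1 + 4 + 6 + 7.5 = 18.5.
Step 3: U_X = R1 - n1(n1+1)/2 = 18.5 - 4*5/2 = 18.5 - 10 = 8.5.
       U_Y = n1*n2 - U_X = 16 - 8.5 = 7.5.
Step 4: Ties are present, so use the tie-corrected normal approximation (with continuity correction) for the p-value.
Step 5: p-value = 1.000000; compare to alpha = 0.05. fail to reject H0.

U_X = 8.5, p = 1.000000, fail to reject H0 at alpha = 0.05.


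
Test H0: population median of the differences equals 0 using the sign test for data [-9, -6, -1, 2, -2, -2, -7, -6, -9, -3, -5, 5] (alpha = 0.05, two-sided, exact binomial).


Step 1: Discard zero differences. Original n = 12; n_eff = number of nonzero differences = 12.
Nonzero differences (with sign): -9, -6, -1, +2, -2, -2, -7, -6, -9, -3, -5, +5
Step 2: Count signs: positive = 2, negative = 10.
Step 3: Under H0: P(positive) = 0.5, so the number of positives S ~ Bin(12, 0.5).
Step 4: Two-sided exact p-value = sum of Bin(12,0.5) probabilities at or below the observed probability = 0.038574.
Step 5: alpha = 0.05. reject H0.

n_eff = 12, pos = 2, neg = 10, p = 0.038574, reject H0.


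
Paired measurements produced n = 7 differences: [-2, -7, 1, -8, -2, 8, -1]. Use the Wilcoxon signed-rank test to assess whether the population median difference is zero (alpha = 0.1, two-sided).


Step 1: Drop any zero differences (none here) and take |d_i|.
|d| = [2, 7, 1, 8, 2, 8, 1]
Step 2: Midrank |d_i| (ties get averaged ranks).
ranks: |2|->3.5, |7|->5, |1|->1.5, |8|->6.5, |2|->3.5, |8|->6.5, |1|->1.5
Step 3: Attach original signs; sum ranks with positive sign and with negative sign.
W+ = 1.5 + 6.5 = 8
W- = 3.5 + 5 + 6.5 + 3.5 + 1.5 = 20
(Check: W+ + W- = 28 should equal n(n+1)/2 = 28.)
Step 4: Test statistic W = min(W+, W-) = 8.
Step 5: Ties in |d|, so use the tie-corrected normal approximation.
        E[W] = n(n+1)/4 = 7*8/4 = 14.
        Tie groups: |d|=1 (t=2), |d|=2 (t=2), |d|=8 (t=2); sum(t^3 - t) = 18.
        Var[W] = n(n+1)(2n+1)/24 - sum(t^3-t)/48 = 840/24 - 18/48 = 34.625.
        z = (W - E[W]) / sqrt(Var[W]) = (8 - 14) / 5.8843 = -1.0197.
        Two-sided p = 2*Phi(z) = 0.307889.
Step 6: alpha = 0.1. fail to reject H0.

W+ = 8, W- = 20, W = min = 8, p = 0.307889, fail to reject H0.


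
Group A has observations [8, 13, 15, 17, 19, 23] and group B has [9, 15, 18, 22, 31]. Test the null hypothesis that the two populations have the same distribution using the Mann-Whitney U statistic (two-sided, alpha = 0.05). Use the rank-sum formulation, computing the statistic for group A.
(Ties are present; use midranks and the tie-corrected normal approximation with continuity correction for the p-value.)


Step 1: Combine and sort all 11 observations; assign midranks.
sorted (value, group): (8,X), (9,Y), (13,X), (15,X), (15,Y), (17,X), (18,Y), (19,X), (22,Y), (23,X), (31,Y)
ranks: 8->1, 9->2, 13->3, 15->4.5, 15->4.5, 17->6, 18->7, 19->8, 22->9, 23->10, 31->11
Step 2: Rank sum for X: R1 = 1 + 3 + 4.5 + 6 + 8 + 10 = 32.5.
Step 3: U_X = R1 - n1(n1+1)/2 = 32.5 - 6*7/2 = 32.5 - 21 = 11.5.
       U_Y = n1*n2 - U_X = 30 - 11.5 = 18.5.
Step 4: Ties are present, so use the tie-corrected normal approximation (with continuity correction) for the p-value.
Step 5: p-value = 0.583025; compare to alpha = 0.05. fail to reject H0.

U_X = 11.5, p = 0.583025, fail to reject H0 at alpha = 0.05.


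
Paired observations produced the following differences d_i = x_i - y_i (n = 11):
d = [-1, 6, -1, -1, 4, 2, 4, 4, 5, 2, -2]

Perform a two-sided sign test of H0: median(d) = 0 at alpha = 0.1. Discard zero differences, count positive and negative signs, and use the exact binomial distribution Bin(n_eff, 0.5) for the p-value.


Step 1: Discard zero differences. Original n = 11; n_eff = number of nonzero differences = 11.
Nonzero differences (with sign): -1, +6, -1, -1, +4, +2, +4, +4, +5, +2, -2
Step 2: Count signs: positive = 7, negative = 4.
Step 3: Under H0: P(positive) = 0.5, so the number of positives S ~ Bin(11, 0.5).
Step 4: Two-sided exact p-value = sum of Bin(11,0.5) probabilities at or below the observed probability = 0.548828.
Step 5: alpha = 0.1. fail to reject H0.

n_eff = 11, pos = 7, neg = 4, p = 0.548828, fail to reject H0.


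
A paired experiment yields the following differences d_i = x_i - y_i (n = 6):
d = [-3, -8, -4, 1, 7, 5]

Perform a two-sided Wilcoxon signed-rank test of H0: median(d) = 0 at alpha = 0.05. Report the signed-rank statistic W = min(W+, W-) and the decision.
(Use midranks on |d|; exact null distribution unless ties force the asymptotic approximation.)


Step 1: Drop any zero differences (none here) and take |d_i|.
|d| = [3, 8, 4, 1, 7, 5]
Step 2: Midrank |d_i| (ties get averaged ranks).
ranks: |3|->2, |8|->6, |4|->3, |1|->1, |7|->5, |5|->4
Step 3: Attach original signs; sum ranks with positive sign and with negative sign.
W+ = 1 + 5 + 4 = 10
W- = 2 + 6 + 3 = 11
(Check: W+ + W- = 21 should equal n(n+1)/2 = 21.)
Step 4: Test statistic W = min(W+, W-) = 10.
Step 5: No ties, so the exact null distribution over the 2^6 = 64 sign assignments gives the two-sided p-value = 1.000000.
Step 6: alpha = 0.05. fail to reject H0.

W+ = 10, W- = 11, W = min = 10, p = 1.000000, fail to reject H0.


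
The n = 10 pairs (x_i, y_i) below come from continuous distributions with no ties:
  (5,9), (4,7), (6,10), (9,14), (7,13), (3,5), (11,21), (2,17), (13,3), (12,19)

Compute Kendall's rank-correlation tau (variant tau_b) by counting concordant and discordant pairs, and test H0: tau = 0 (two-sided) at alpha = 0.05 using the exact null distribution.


Step 1: Enumerate the 45 unordered pairs (i,j) with i<j and classify each by sign(x_j-x_i) * sign(y_j-y_i).
  (1,2):dx=-1,dy=-2->C; (1,3):dx=+1,dy=+1->C; (1,4):dx=+4,dy=+5->C; (1,5):dx=+2,dy=+4->C
  (1,6):dx=-2,dy=-4->C; (1,7):dx=+6,dy=+12->C; (1,8):dx=-3,dy=+8->D; (1,9):dx=+8,dy=-6->D
  (1,10):dx=+7,dy=+10->C; (2,3):dx=+2,dy=+3->C; (2,4):dx=+5,dy=+7->C; (2,5):dx=+3,dy=+6->C
  (2,6):dx=-1,dy=-2->C; (2,7):dx=+7,dy=+14->C; (2,8):dx=-2,dy=+10->D; (2,9):dx=+9,dy=-4->D
  (2,10):dx=+8,dy=+12->C; (3,4):dx=+3,dy=+4->C; (3,5):dx=+1,dy=+3->C; (3,6):dx=-3,dy=-5->C
  (3,7):dx=+5,dy=+11->C; (3,8):dx=-4,dy=+7->D; (3,9):dx=+7,dy=-7->D; (3,10):dx=+6,dy=+9->C
  (4,5):dx=-2,dy=-1->C; (4,6):dx=-6,dy=-9->C; (4,7):dx=+2,dy=+7->C; (4,8):dx=-7,dy=+3->D
  (4,9):dx=+4,dy=-11->D; (4,10):dx=+3,dy=+5->C; (5,6):dx=-4,dy=-8->C; (5,7):dx=+4,dy=+8->C
  (5,8):dx=-5,dy=+4->D; (5,9):dx=+6,dy=-10->D; (5,10):dx=+5,dy=+6->C; (6,7):dx=+8,dy=+16->C
  (6,8):dx=-1,dy=+12->D; (6,9):dx=+10,dy=-2->D; (6,10):dx=+9,dy=+14->C; (7,8):dx=-9,dy=-4->C
  (7,9):dx=+2,dy=-18->D; (7,10):dx=+1,dy=-2->D; (8,9):dx=+11,dy=-14->D; (8,10):dx=+10,dy=+2->C
  (9,10):dx=-1,dy=+16->D
Step 2: C = 29, D = 16, total pairs = 45.
Step 3: tau = (C - D)/(n(n-1)/2) = (29 - 16)/45 = 0.288889.
Step 4: Exact two-sided p-value (enumerate n! = 3628800 permutations of y under H0): p = 0.291248.
Step 5: alpha = 0.05. fail to reject H0.

tau_b = 0.2889 (C=29, D=16), p = 0.291248, fail to reject H0.


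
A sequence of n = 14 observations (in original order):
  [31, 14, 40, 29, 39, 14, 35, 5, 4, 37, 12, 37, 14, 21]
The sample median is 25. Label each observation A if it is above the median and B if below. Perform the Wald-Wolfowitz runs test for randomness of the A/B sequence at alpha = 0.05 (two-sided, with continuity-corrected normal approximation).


Step 1: Compute median = 25; label A = above, B = below.
Labels in order: ABAAABABBABABB  (n_A = 7, n_B = 7)
Step 2: Count runs R = 10.
Step 3: Under H0 (random ordering), E[R] = 2*n_A*n_B/(n_A+n_B) + 1 = 2*7*7/14 + 1 = 8.0000.
        Var[R] = 2*n_A*n_B*(2*n_A*n_B - n_A - n_B) / ((n_A+n_B)^2 * (n_A+n_B-1)) = 8232/2548 = 3.2308.
        SD[R] = 1.7974.
Step 4: Continuity-corrected z = (R - 0.5 - E[R]) / SD[R] = (10 - 0.5 - 8.0000) / 1.7974 = 0.8345.
Step 5: Two-sided p-value via normal approximation = 2*(1 - Phi(|z|)) = 0.403986.
Step 6: alpha = 0.05. fail to reject H0.

R = 10, z = 0.8345, p = 0.403986, fail to reject H0.


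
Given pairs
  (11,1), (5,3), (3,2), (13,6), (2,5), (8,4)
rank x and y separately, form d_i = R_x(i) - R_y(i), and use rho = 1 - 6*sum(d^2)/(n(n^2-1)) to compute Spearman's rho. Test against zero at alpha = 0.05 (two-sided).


Step 1: Rank x and y separately (midranks; no ties here).
rank(x): 11->5, 5->3, 3->2, 13->6, 2->1, 8->4
rank(y): 1->1, 3->3, 2->2, 6->6, 5->5, 4->4
Step 2: d_i = R_x(i) - R_y(i); compute d_i^2.
  (5-1)^2=16, (3-3)^2=0, (2-2)^2=0, (6-6)^2=0, (1-5)^2=16, (4-4)^2=0
sum(d^2) = 32.
Step 3: rho = 1 - 6*32 / (6*(6^2 - 1)) = 1 - 192/210 = 0.085714.
Step 4: Under H0, t = rho * sqrt((n-2)/(1-rho^2)) = 0.1721 ~ t(4).
Step 5: Two-sided p-value from the t-distribution with 4 df = 0.871743.
Step 6: alpha = 0.05. fail to reject H0.

rho = 0.0857, p = 0.871743, fail to reject H0 at alpha = 0.05.


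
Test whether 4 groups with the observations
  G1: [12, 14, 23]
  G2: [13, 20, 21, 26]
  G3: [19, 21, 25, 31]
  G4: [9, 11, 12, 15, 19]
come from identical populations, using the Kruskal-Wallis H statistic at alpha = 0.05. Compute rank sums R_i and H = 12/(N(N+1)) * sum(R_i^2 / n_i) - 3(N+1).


Step 1: Combine all N = 16 observations and assign midranks.
sorted (value, group, rank): (9,G4,1), (11,G4,2), (12,G1,3.5), (12,G4,3.5), (13,G2,5), (14,G1,6), (15,G4,7), (19,G3,8.5), (19,G4,8.5), (20,G2,10), (21,G2,11.5), (21,G3,11.5), (23,G1,13), (25,G3,14), (26,G2,15), (31,G3,16)
Step 2: Sum ranks within each group.
R_1 = 22.5 (n_1 = 3)
R_2 = 41.5 (n_2 = 4)
R_3 = 50 (n_3 = 4)
R_4 = 22 (n_4 = 5)
Step 3: H = 12/(N(N+1)) * sum(R_i^2/n_i) - 3(N+1)
     = 12/(16*17) * (22.5^2/3 + 41.5^2/4 + 50^2/4 + 22^2/5) - 3*17
     = 0.044118 * 1321.11 - 51
     = 7.284375.
Step 4: Ties present; correction factor C = 1 - 18/(16^3 - 16) = 0.995588. Corrected H = 7.284375 / 0.995588 = 7.316654.
Step 5: Under H0, H ~ chi^2(3); p-value = 0.062461.
Step 6: alpha = 0.05. fail to reject H0.

H = 7.3167, df = 3, p = 0.062461, fail to reject H0.


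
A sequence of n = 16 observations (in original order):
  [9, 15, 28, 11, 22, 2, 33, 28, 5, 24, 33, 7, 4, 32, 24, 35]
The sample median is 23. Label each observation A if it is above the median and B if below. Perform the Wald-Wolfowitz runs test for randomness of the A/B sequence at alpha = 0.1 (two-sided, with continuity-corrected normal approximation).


Step 1: Compute median = 23; label A = above, B = below.
Labels in order: BBABBBAABAABBAAA  (n_A = 8, n_B = 8)
Step 2: Count runs R = 8.
Step 3: Under H0 (random ordering), E[R] = 2*n_A*n_B/(n_A+n_B) + 1 = 2*8*8/16 + 1 = 9.0000.
        Var[R] = 2*n_A*n_B*(2*n_A*n_B - n_A - n_B) / ((n_A+n_B)^2 * (n_A+n_B-1)) = 14336/3840 = 3.7333.
        SD[R] = 1.9322.
Step 4: Continuity-corrected z = (R + 0.5 - E[R]) / SD[R] = (8 + 0.5 - 9.0000) / 1.9322 = -0.2588.
Step 5: Two-sided p-value via normal approximation = 2*(1 - Phi(|z|)) = 0.795809.
Step 6: alpha = 0.1. fail to reject H0.

R = 8, z = -0.2588, p = 0.795809, fail to reject H0.


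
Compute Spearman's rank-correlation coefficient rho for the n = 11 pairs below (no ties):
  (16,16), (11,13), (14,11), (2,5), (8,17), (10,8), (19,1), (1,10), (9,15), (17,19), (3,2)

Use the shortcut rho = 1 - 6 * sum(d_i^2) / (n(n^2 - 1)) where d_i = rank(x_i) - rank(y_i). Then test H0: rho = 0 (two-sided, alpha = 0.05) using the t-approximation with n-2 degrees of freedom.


Step 1: Rank x and y separately (midranks; no ties here).
rank(x): 16->9, 11->7, 14->8, 2->2, 8->4, 10->6, 19->11, 1->1, 9->5, 17->10, 3->3
rank(y): 16->9, 13->7, 11->6, 5->3, 17->10, 8->4, 1->1, 10->5, 15->8, 19->11, 2->2
Step 2: d_i = R_x(i) - R_y(i); compute d_i^2.
  (9-9)^2=0, (7-7)^2=0, (8-6)^2=4, (2-3)^2=1, (4-10)^2=36, (6-4)^2=4, (11-1)^2=100, (1-5)^2=16, (5-8)^2=9, (10-11)^2=1, (3-2)^2=1
sum(d^2) = 172.
Step 3: rho = 1 - 6*172 / (11*(11^2 - 1)) = 1 - 1032/1320 = 0.218182.
Step 4: Under H0, t = rho * sqrt((n-2)/(1-rho^2)) = 0.6707 ~ t(9).
Step 5: Two-sided p-value from the t-distribution with 9 df = 0.519248.
Step 6: alpha = 0.05. fail to reject H0.

rho = 0.2182, p = 0.519248, fail to reject H0 at alpha = 0.05.


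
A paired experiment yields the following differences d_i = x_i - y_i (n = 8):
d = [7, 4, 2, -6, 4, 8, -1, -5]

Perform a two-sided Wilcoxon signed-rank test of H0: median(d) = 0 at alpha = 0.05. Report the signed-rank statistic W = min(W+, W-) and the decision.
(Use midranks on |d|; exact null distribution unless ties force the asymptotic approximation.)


Step 1: Drop any zero differences (none here) and take |d_i|.
|d| = [7, 4, 2, 6, 4, 8, 1, 5]
Step 2: Midrank |d_i| (ties get averaged ranks).
ranks: |7|->7, |4|->3.5, |2|->2, |6|->6, |4|->3.5, |8|->8, |1|->1, |5|->5
Step 3: Attach original signs; sum ranks with positive sign and with negative sign.
W+ = 7 + 3.5 + 2 + 3.5 + 8 = 24
W- = 6 + 1 + 5 = 12
(Check: W+ + W- = 36 should equal n(n+1)/2 = 36.)
Step 4: Test statistic W = min(W+, W-) = 12.
Step 5: Ties in |d|, so use the tie-corrected normal approximation.
        E[W] = n(n+1)/4 = 8*9/4 = 18.
        Tie groups: |d|=4 (t=2); sum(t^3 - t) = 6.
        Var[W] = n(n+1)(2n+1)/24 - sum(t^3-t)/48 = 1224/24 - 6/48 = 50.875.
        z = (W - E[W]) / sqrt(Var[W]) = (12 - 18) / 7.1327 = -0.8412.
        Two-sided p = 2*Phi(z) = 0.400236.
Step 6: alpha = 0.05. fail to reject H0.

W+ = 24, W- = 12, W = min = 12, p = 0.400236, fail to reject H0.


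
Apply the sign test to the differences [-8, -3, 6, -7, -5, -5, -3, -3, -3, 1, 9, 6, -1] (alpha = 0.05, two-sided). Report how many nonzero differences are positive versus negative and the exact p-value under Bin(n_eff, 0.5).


Step 1: Discard zero differences. Original n = 13; n_eff = number of nonzero differences = 13.
Nonzero differences (with sign): -8, -3, +6, -7, -5, -5, -3, -3, -3, +1, +9, +6, -1
Step 2: Count signs: positive = 4, negative = 9.
Step 3: Under H0: P(positive) = 0.5, so the number of positives S ~ Bin(13, 0.5).
Step 4: Two-sided exact p-value = sum of Bin(13,0.5) probabilities at or below the observed probability = 0.266846.
Step 5: alpha = 0.05. fail to reject H0.

n_eff = 13, pos = 4, neg = 9, p = 0.266846, fail to reject H0.


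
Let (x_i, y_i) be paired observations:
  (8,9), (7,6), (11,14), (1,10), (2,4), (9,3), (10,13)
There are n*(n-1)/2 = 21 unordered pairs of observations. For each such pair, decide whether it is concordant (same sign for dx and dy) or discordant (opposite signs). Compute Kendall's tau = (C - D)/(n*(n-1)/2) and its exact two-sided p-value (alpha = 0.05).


Step 1: Enumerate the 21 unordered pairs (i,j) with i<j and classify each by sign(x_j-x_i) * sign(y_j-y_i).
  (1,2):dx=-1,dy=-3->C; (1,3):dx=+3,dy=+5->C; (1,4):dx=-7,dy=+1->D; (1,5):dx=-6,dy=-5->C
  (1,6):dx=+1,dy=-6->D; (1,7):dx=+2,dy=+4->C; (2,3):dx=+4,dy=+8->C; (2,4):dx=-6,dy=+4->D
  (2,5):dx=-5,dy=-2->C; (2,6):dx=+2,dy=-3->D; (2,7):dx=+3,dy=+7->C; (3,4):dx=-10,dy=-4->C
  (3,5):dx=-9,dy=-10->C; (3,6):dx=-2,dy=-11->C; (3,7):dx=-1,dy=-1->C; (4,5):dx=+1,dy=-6->D
  (4,6):dx=+8,dy=-7->D; (4,7):dx=+9,dy=+3->C; (5,6):dx=+7,dy=-1->D; (5,7):dx=+8,dy=+9->C
  (6,7):dx=+1,dy=+10->C
Step 2: C = 14, D = 7, total pairs = 21.
Step 3: tau = (C - D)/(n(n-1)/2) = (14 - 7)/21 = 0.333333.
Step 4: Exact two-sided p-value (enumerate n! = 5040 permutations of y under H0): p = 0.381349.
Step 5: alpha = 0.05. fail to reject H0.

tau_b = 0.3333 (C=14, D=7), p = 0.381349, fail to reject H0.


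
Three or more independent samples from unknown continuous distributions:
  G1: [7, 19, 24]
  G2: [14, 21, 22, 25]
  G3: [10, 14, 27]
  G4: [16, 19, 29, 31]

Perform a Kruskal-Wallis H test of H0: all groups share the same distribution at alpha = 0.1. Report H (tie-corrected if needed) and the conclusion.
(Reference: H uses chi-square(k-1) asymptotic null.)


Step 1: Combine all N = 14 observations and assign midranks.
sorted (value, group, rank): (7,G1,1), (10,G3,2), (14,G2,3.5), (14,G3,3.5), (16,G4,5), (19,G1,6.5), (19,G4,6.5), (21,G2,8), (22,G2,9), (24,G1,10), (25,G2,11), (27,G3,12), (29,G4,13), (31,G4,14)
Step 2: Sum ranks within each group.
R_1 = 17.5 (n_1 = 3)
R_2 = 31.5 (n_2 = 4)
R_3 = 17.5 (n_3 = 3)
R_4 = 38.5 (n_4 = 4)
Step 3: H = 12/(N(N+1)) * sum(R_i^2/n_i) - 3(N+1)
     = 12/(14*15) * (17.5^2/3 + 31.5^2/4 + 17.5^2/3 + 38.5^2/4) - 3*15
     = 0.057143 * 822.792 - 45
     = 2.016667.
Step 4: Ties present; correction factor C = 1 - 12/(14^3 - 14) = 0.995604. Corrected H = 2.016667 / 0.995604 = 2.025570.
Step 5: Under H0, H ~ chi^2(3); p-value = 0.567116.
Step 6: alpha = 0.1. fail to reject H0.

H = 2.0256, df = 3, p = 0.567116, fail to reject H0.


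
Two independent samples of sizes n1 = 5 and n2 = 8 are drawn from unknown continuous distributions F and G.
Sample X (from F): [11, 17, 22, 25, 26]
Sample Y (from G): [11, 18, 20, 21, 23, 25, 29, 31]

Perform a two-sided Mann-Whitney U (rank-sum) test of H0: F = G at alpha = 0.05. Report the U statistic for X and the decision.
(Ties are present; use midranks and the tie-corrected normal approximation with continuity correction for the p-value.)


Step 1: Combine and sort all 13 observations; assign midranks.
sorted (value, group): (11,X), (11,Y), (17,X), (18,Y), (20,Y), (21,Y), (22,X), (23,Y), (25,X), (25,Y), (26,X), (29,Y), (31,Y)
ranks: 11->1.5, 11->1.5, 17->3, 18->4, 20->5, 21->6, 22->7, 23->8, 25->9.5, 25->9.5, 26->11, 29->12, 31->13
Step 2: Rank sum for X: R1 = 1.5 + 3 + 7 + 9.5 + 11 = 32.
Step 3: U_X = R1 - n1(n1+1)/2 = 32 - 5*6/2 = 32 - 15 = 17.
       U_Y = n1*n2 - U_X = 40 - 17 = 23.
Step 4: Ties are present, so use the tie-corrected normal approximation (with continuity correction) for the p-value.
Step 5: p-value = 0.713640; compare to alpha = 0.05. fail to reject H0.

U_X = 17, p = 0.713640, fail to reject H0 at alpha = 0.05.
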